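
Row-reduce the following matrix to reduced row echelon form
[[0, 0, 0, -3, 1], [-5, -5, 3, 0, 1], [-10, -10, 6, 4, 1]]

[[1, 1, -3/5, 0, 0], [0, 0, 0, 1, 0], [0, 0, 0, 0, 1]]

ρ1 ↔ ρ2
  [  -5   -5  3   0  1 ]
  [   0    0  0  -3  1 ]
  [ -10  -10  6   4  1 ]
ρ1 → -1/5·ρ1
  [   1    1  -3/5   0  -1/5 ]
  [   0    0     0  -3     1 ]
  [ -10  -10     6   4     1 ]
ρ3 → ρ3 + 10·ρ1
  [ 1  1  -3/5   0  -1/5 ]
  [ 0  0     0  -3     1 ]
  [ 0  0     0   4    -1 ]
ρ2 → -1/3·ρ2
  [ 1  1  -3/5  0  -1/5 ]
  [ 0  0     0  1  -1/3 ]
  [ 0  0     0  4    -1 ]
ρ3 → ρ3 − 4·ρ2
  [ 1  1  -3/5  0  -1/5 ]
  [ 0  0     0  1  -1/3 ]
  [ 0  0     0  0   1/3 ]
ρ3 → 3·ρ3
  [ 1  1  -3/5  0  -1/5 ]
  [ 0  0     0  1  -1/3 ]
  [ 0  0     0  0     1 ]
ρ2 → ρ2 + 1/3·ρ3
  [ 1  1  -3/5  0  -1/5 ]
  [ 0  0     0  1     0 ]
  [ 0  0     0  0     1 ]
ρ1 → ρ1 + 1/5·ρ3
  [ 1  1  -3/5  0  0 ]
  [ 0  0     0  1  0 ]
  [ 0  0     0  0  1 ]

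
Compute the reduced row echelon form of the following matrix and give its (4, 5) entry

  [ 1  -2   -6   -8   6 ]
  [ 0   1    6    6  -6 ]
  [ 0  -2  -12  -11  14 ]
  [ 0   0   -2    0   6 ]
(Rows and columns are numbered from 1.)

2

Add 2 times r2 to r3.
  [ 1  -2  -6  -8   6 ]
  [ 0   1   6   6  -6 ]
  [ 0   0   0   1   2 ]
  [ 0   0  -2   0   6 ]
Swap r3 and r4.
  [ 1  -2  -6  -8   6 ]
  [ 0   1   6   6  -6 ]
  [ 0   0  -2   0   6 ]
  [ 0   0   0   1   2 ]
Multiply r3 by -1/2.
  [ 1  -2  -6  -8   6 ]
  [ 0   1   6   6  -6 ]
  [ 0   0   1   0  -3 ]
  [ 0   0   0   1   2 ]
Subtract 6 times r4 from r2.
  [ 1  -2  -6  -8    6 ]
  [ 0   1   6   0  -18 ]
  [ 0   0   1   0   -3 ]
  [ 0   0   0   1    2 ]
Add 8 times r4 to r1.
  [ 1  -2  -6  0   22 ]
  [ 0   1   6  0  -18 ]
  [ 0   0   1  0   -3 ]
  [ 0   0   0  1    2 ]
Subtract 6 times r3 from r2.
  [ 1  -2  -6  0  22 ]
  [ 0   1   0  0   0 ]
  [ 0   0   1  0  -3 ]
  [ 0   0   0  1   2 ]
Add 6 times r3 to r1.
  [ 1  -2  0  0   4 ]
  [ 0   1  0  0   0 ]
  [ 0   0  1  0  -3 ]
  [ 0   0  0  1   2 ]
Add 2 times r2 to r1.
  [ 1  0  0  0   4 ]
  [ 0  1  0  0   0 ]
  [ 0  0  1  0  -3 ]
  [ 0  0  0  1   2 ]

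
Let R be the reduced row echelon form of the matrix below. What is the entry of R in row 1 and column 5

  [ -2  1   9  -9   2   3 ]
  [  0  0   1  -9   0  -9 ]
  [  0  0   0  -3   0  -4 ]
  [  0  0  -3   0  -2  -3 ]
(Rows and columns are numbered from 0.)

R1 := -1/2·R1
  [ 1  -1/2  -9/2  9/2  -1  -3/2 ]
  [ 0     0     1   -9   0    -9 ]
  [ 0     0     0   -3   0    -4 ]
  [ 0     0    -3    0  -2    -3 ]
R4 := R4 + 3·R2
  [ 1  -1/2  -9/2  9/2  -1  -3/2 ]
  [ 0     0     1   -9   0    -9 ]
  [ 0     0     0   -3   0    -4 ]
  [ 0     0     0  -27  -2   -30 ]
R3 := -1/3·R3
  [ 1  -1/2  -9/2  9/2  -1  -3/2 ]
  [ 0     0     1   -9   0    -9 ]
  [ 0     0     0    1   0   4/3 ]
  [ 0     0     0  -27  -2   -30 ]
R4 := R4 + 27·R3
  [ 1  -1/2  -9/2  9/2  -1  -3/2 ]
  [ 0     0     1   -9   0    -9 ]
  [ 0     0     0    1   0   4/3 ]
  [ 0     0     0    0  -2     6 ]
R4 := -1/2·R4
  [ 1  -1/2  -9/2  9/2  -1  -3/2 ]
  [ 0     0     1   -9   0    -9 ]
  [ 0     0     0    1   0   4/3 ]
  [ 0     0     0    0   1    -3 ]
R1 := R1 + R4
  [ 1  -1/2  -9/2  9/2  0  -9/2 ]
  [ 0     0     1   -9  0    -9 ]
  [ 0     0     0    1  0   4/3 ]
  [ 0     0     0    0  1    -3 ]
R2 := R2 + 9·R3
  [ 1  -1/2  -9/2  9/2  0  -9/2 ]
  [ 0     0     1    0  0     3 ]
  [ 0     0     0    1  0   4/3 ]
  [ 0     0     0    0  1    -3 ]
R1 := R1 − 9/2·R3
  [ 1  -1/2  -9/2  0  0  -21/2 ]
  [ 0     0     1  0  0      3 ]
  [ 0     0     0  1  0    4/3 ]
  [ 0     0     0  0  1     -3 ]
R1 := R1 + 9/2·R2
  [ 1  -1/2  0  0  0    3 ]
  [ 0     0  1  0  0    3 ]
  [ 0     0  0  1  0  4/3 ]
  [ 0     0  0  0  1   -3 ]

3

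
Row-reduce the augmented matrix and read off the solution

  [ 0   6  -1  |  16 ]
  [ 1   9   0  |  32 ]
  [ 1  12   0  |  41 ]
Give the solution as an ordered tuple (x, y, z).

(5, 3, 2)

r1 <=> r2
r3 → r3 − r1
r2 → 1/6·r2
r3 → r3 − 3·r2
r3 → 2·r3
r2 → r2 + 1/6·r3
r1 → r1 − 9·r2
Reading off the last column: x = 5, y = 3, z = 2.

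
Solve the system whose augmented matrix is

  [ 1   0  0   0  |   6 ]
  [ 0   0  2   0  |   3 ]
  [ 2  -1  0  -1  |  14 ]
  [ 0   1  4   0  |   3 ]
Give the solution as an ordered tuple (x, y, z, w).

ρ3 ← ρ3 − 2·ρ1
  [ 1   0  0   0  |  6 ]
  [ 0   0  2   0  |  3 ]
  [ 0  -1  0  -1  |  2 ]
  [ 0   1  4   0  |  3 ]
ρ2 <-> ρ3
  [ 1   0  0   0  |  6 ]
  [ 0  -1  0  -1  |  2 ]
  [ 0   0  2   0  |  3 ]
  [ 0   1  4   0  |  3 ]
ρ2 ← -1·ρ2
  [ 1  0  0  0  |   6 ]
  [ 0  1  0  1  |  -2 ]
  [ 0  0  2  0  |   3 ]
  [ 0  1  4  0  |   3 ]
ρ4 ← ρ4 − ρ2
  [ 1  0  0   0  |   6 ]
  [ 0  1  0   1  |  -2 ]
  [ 0  0  2   0  |   3 ]
  [ 0  0  4  -1  |   5 ]
ρ3 ← 1/2·ρ3
  [ 1  0  0   0  |    6 ]
  [ 0  1  0   1  |   -2 ]
  [ 0  0  1   0  |  3/2 ]
  [ 0  0  4  -1  |    5 ]
ρ4 ← ρ4 − 4·ρ3
  [ 1  0  0   0  |    6 ]
  [ 0  1  0   1  |   -2 ]
  [ 0  0  1   0  |  3/2 ]
  [ 0  0  0  -1  |   -1 ]
ρ4 ← -1·ρ4
  [ 1  0  0  0  |    6 ]
  [ 0  1  0  1  |   -2 ]
  [ 0  0  1  0  |  3/2 ]
  [ 0  0  0  1  |    1 ]
ρ2 ← ρ2 − ρ4
  [ 1  0  0  0  |    6 ]
  [ 0  1  0  0  |   -3 ]
  [ 0  0  1  0  |  3/2 ]
  [ 0  0  0  1  |    1 ]
Reading off the last column: x = 6, y = -3, z = 3/2, w = 1.

(6, -3, 3/2, 1)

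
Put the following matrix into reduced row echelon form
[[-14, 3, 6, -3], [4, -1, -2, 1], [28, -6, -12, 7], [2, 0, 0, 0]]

[[1, 0, 0, 0], [0, 1, 2, 0], [0, 0, 0, 1], [0, 0, 0, 0]]

ρ1 → -1/14·ρ1
  [  1  -3/14  -3/7  3/14 ]
  [  4     -1    -2     1 ]
  [ 28     -6   -12     7 ]
  [  2      0     0     0 ]
ρ2 → ρ2 − 4·ρ1
  [  1  -3/14  -3/7  3/14 ]
  [  0   -1/7  -2/7   1/7 ]
  [ 28     -6   -12     7 ]
  [  2      0     0     0 ]
ρ3 → ρ3 − 28·ρ1
  [ 1  -3/14  -3/7  3/14 ]
  [ 0   -1/7  -2/7   1/7 ]
  [ 0      0     0     1 ]
  [ 2      0     0     0 ]
ρ4 → ρ4 − 2·ρ1
  [ 1  -3/14  -3/7  3/14 ]
  [ 0   -1/7  -2/7   1/7 ]
  [ 0      0     0     1 ]
  [ 0    3/7   6/7  -3/7 ]
ρ2 → -7·ρ2
  [ 1  -3/14  -3/7  3/14 ]
  [ 0      1     2    -1 ]
  [ 0      0     0     1 ]
  [ 0    3/7   6/7  -3/7 ]
ρ4 → ρ4 − 3/7·ρ2
  [ 1  -3/14  -3/7  3/14 ]
  [ 0      1     2    -1 ]
  [ 0      0     0     1 ]
  [ 0      0     0     0 ]
ρ2 → ρ2 + ρ3
  [ 1  -3/14  -3/7  3/14 ]
  [ 0      1     2     0 ]
  [ 0      0     0     1 ]
  [ 0      0     0     0 ]
ρ1 → ρ1 − 3/14·ρ3
  [ 1  -3/14  -3/7  0 ]
  [ 0      1     2  0 ]
  [ 0      0     0  1 ]
  [ 0      0     0  0 ]
ρ1 → ρ1 + 3/14·ρ2
  [ 1  0  0  0 ]
  [ 0  1  2  0 ]
  [ 0  0  0  1 ]
  [ 0  0  0  0 ]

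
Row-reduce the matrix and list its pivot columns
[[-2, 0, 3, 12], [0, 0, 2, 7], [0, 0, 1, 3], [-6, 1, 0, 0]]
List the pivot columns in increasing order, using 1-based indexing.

1, 2, 3, 4

R1 -> -1/2·R1
  [  1  0  -3/2  -6 ]
  [  0  0     2   7 ]
  [  0  0     1   3 ]
  [ -6  1     0   0 ]
R4 -> R4 + 6·R1
  [ 1  0  -3/2   -6 ]
  [ 0  0     2    7 ]
  [ 0  0     1    3 ]
  [ 0  1    -9  -36 ]
R2 ↔ R4
  [ 1  0  -3/2   -6 ]
  [ 0  1    -9  -36 ]
  [ 0  0     1    3 ]
  [ 0  0     2    7 ]
R4 -> R4 − 2·R3
  [ 1  0  -3/2   -6 ]
  [ 0  1    -9  -36 ]
  [ 0  0     1    3 ]
  [ 0  0     0    1 ]
R3 -> R3 − 3·R4
  [ 1  0  -3/2   -6 ]
  [ 0  1    -9  -36 ]
  [ 0  0     1    0 ]
  [ 0  0     0    1 ]
R2 -> R2 + 36·R4
  [ 1  0  -3/2  -6 ]
  [ 0  1    -9   0 ]
  [ 0  0     1   0 ]
  [ 0  0     0   1 ]
R1 -> R1 + 6·R4
  [ 1  0  -3/2  0 ]
  [ 0  1    -9  0 ]
  [ 0  0     1  0 ]
  [ 0  0     0  1 ]
R2 -> R2 + 9·R3
  [ 1  0  -3/2  0 ]
  [ 0  1     0  0 ]
  [ 0  0     1  0 ]
  [ 0  0     0  1 ]
R1 -> R1 + 3/2·R3
  [ 1  0  0  0 ]
  [ 0  1  0  0 ]
  [ 0  0  1  0 ]
  [ 0  0  0  1 ]
Pivot columns are the columns containing a leading 1.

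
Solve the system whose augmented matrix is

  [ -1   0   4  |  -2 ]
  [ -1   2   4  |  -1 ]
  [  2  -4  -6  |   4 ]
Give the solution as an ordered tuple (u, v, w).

ρ1 -> -1·ρ1
  [  1   0  -4  |   2 ]
  [ -1   2   4  |  -1 ]
  [  2  -4  -6  |   4 ]
ρ2 -> ρ2 + ρ1
  [ 1   0  -4  |  2 ]
  [ 0   2   0  |  1 ]
  [ 2  -4  -6  |  4 ]
ρ3 -> ρ3 − 2·ρ1
  [ 1   0  -4  |  2 ]
  [ 0   2   0  |  1 ]
  [ 0  -4   2  |  0 ]
ρ2 -> 1/2·ρ2
  [ 1   0  -4  |    2 ]
  [ 0   1   0  |  1/2 ]
  [ 0  -4   2  |    0 ]
ρ3 -> ρ3 + 4·ρ2
  [ 1  0  -4  |    2 ]
  [ 0  1   0  |  1/2 ]
  [ 0  0   2  |    2 ]
ρ3 -> 1/2·ρ3
  [ 1  0  -4  |    2 ]
  [ 0  1   0  |  1/2 ]
  [ 0  0   1  |    1 ]
ρ1 -> ρ1 + 4·ρ3
  [ 1  0  0  |    6 ]
  [ 0  1  0  |  1/2 ]
  [ 0  0  1  |    1 ]
Reading off the last column: u = 6, v = 1/2, w = 1.

(6, 1/2, 1)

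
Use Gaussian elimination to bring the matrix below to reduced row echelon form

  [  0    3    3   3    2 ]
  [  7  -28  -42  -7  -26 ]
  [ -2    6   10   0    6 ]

[[1, 0, -2, 3, 0], [0, 1, 1, 1, 0], [0, 0, 0, 0, 1]]

ρ1 ↔ ρ2
ρ1 → 1/7·ρ1
ρ3 → ρ3 + 2·ρ1
ρ2 → 1/3·ρ2
ρ3 → ρ3 + 2·ρ2
ρ3 → -21/2·ρ3
ρ2 → ρ2 − 2/3·ρ3
ρ1 → ρ1 + 26/7·ρ3
ρ1 → ρ1 + 4·ρ2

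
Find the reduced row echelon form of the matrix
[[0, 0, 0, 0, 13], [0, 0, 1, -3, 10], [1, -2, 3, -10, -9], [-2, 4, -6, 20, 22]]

R1 <-> R3
  [  1  -2   3  -10  -9 ]
  [  0   0   1   -3  10 ]
  [  0   0   0    0  13 ]
  [ -2   4  -6   20  22 ]
R4 ← R4 + 2·R1
  [ 1  -2  3  -10  -9 ]
  [ 0   0  1   -3  10 ]
  [ 0   0  0    0  13 ]
  [ 0   0  0    0   4 ]
R3 ← 1/13·R3
  [ 1  -2  3  -10  -9 ]
  [ 0   0  1   -3  10 ]
  [ 0   0  0    0   1 ]
  [ 0   0  0    0   4 ]
R4 ← R4 − 4·R3
  [ 1  -2  3  -10  -9 ]
  [ 0   0  1   -3  10 ]
  [ 0   0  0    0   1 ]
  [ 0   0  0    0   0 ]
R2 ← R2 − 10·R3
  [ 1  -2  3  -10  -9 ]
  [ 0   0  1   -3   0 ]
  [ 0   0  0    0   1 ]
  [ 0   0  0    0   0 ]
R1 ← R1 + 9·R3
  [ 1  -2  3  -10  0 ]
  [ 0   0  1   -3  0 ]
  [ 0   0  0    0  1 ]
  [ 0   0  0    0  0 ]
R1 ← R1 − 3·R2
  [ 1  -2  0  -1  0 ]
  [ 0   0  1  -3  0 ]
  [ 0   0  0   0  1 ]
  [ 0   0  0   0  0 ]

[[1, -2, 0, -1, 0], [0, 0, 1, -3, 0], [0, 0, 0, 0, 1], [0, 0, 0, 0, 0]]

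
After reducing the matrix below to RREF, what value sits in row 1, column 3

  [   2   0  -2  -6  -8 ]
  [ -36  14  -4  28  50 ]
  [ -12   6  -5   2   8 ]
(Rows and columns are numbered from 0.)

0

r1 → 1/2·r1
r2 → r2 + 36·r1
r3 → r3 + 12·r1
r2 → 1/14·r2
r3 → r3 − 6·r2
r3 → 7·r3
r2 → r2 + 20/7·r3
r1 → r1 + r3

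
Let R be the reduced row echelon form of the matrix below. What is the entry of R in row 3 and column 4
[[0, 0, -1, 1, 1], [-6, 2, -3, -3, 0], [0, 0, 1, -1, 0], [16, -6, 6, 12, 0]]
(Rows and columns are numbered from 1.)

-1

r1 <=> r2
  [ -6   2  -3  -3  0 ]
  [  0   0  -1   1  1 ]
  [  0   0   1  -1  0 ]
  [ 16  -6   6  12  0 ]
r1 -> -1/6·r1
  [  1  -1/3  1/2  1/2  0 ]
  [  0     0   -1    1  1 ]
  [  0     0    1   -1  0 ]
  [ 16    -6    6   12  0 ]
r4 -> r4 − 16·r1
  [ 1  -1/3  1/2  1/2  0 ]
  [ 0     0   -1    1  1 ]
  [ 0     0    1   -1  0 ]
  [ 0  -2/3   -2    4  0 ]
r2 <=> r4
  [ 1  -1/3  1/2  1/2  0 ]
  [ 0  -2/3   -2    4  0 ]
  [ 0     0    1   -1  0 ]
  [ 0     0   -1    1  1 ]
r2 -> -3/2·r2
  [ 1  -1/3  1/2  1/2  0 ]
  [ 0     1    3   -6  0 ]
  [ 0     0    1   -1  0 ]
  [ 0     0   -1    1  1 ]
r4 -> r4 + r3
  [ 1  -1/3  1/2  1/2  0 ]
  [ 0     1    3   -6  0 ]
  [ 0     0    1   -1  0 ]
  [ 0     0    0    0  1 ]
r2 -> r2 − 3·r3
  [ 1  -1/3  1/2  1/2  0 ]
  [ 0     1    0   -3  0 ]
  [ 0     0    1   -1  0 ]
  [ 0     0    0    0  1 ]
r1 -> r1 − 1/2·r3
  [ 1  -1/3  0   1  0 ]
  [ 0     1  0  -3  0 ]
  [ 0     0  1  -1  0 ]
  [ 0     0  0   0  1 ]
r1 -> r1 + 1/3·r2
  [ 1  0  0   0  0 ]
  [ 0  1  0  -3  0 ]
  [ 0  0  1  -1  0 ]
  [ 0  0  0   0  1 ]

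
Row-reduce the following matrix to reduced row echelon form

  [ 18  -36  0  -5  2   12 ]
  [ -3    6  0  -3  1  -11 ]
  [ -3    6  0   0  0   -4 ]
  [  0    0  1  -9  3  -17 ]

r1 → 1/18·r1
r2 → r2 + 3·r1
r3 → r3 + 3·r1
r2 <=> r4
r3 → -6/5·r3
r4 → r4 + 23/6·r3
r4 → -5·r4
r3 → r3 + 2/5·r4
r2 → r2 − 3·r4
r1 → r1 − 1/9·r4
r2 → r2 + 9·r3
r1 → r1 + 5/18·r3

[[1, -2, 0, 0, 0, 4/3], [0, 0, 1, 0, 0, 4], [0, 0, 0, 1, 0, 2], [0, 0, 0, 0, 1, -1]]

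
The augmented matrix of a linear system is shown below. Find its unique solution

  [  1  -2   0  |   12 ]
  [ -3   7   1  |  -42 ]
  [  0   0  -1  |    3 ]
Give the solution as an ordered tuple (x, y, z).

R2 → R2 + 3·R1
  [ 1  -2   0  |  12 ]
  [ 0   1   1  |  -6 ]
  [ 0   0  -1  |   3 ]
R3 → -1·R3
  [ 1  -2  0  |  12 ]
  [ 0   1  1  |  -6 ]
  [ 0   0  1  |  -3 ]
R2 → R2 − R3
  [ 1  -2  0  |  12 ]
  [ 0   1  0  |  -3 ]
  [ 0   0  1  |  -3 ]
R1 → R1 + 2·R2
  [ 1  0  0  |   6 ]
  [ 0  1  0  |  -3 ]
  [ 0  0  1  |  -3 ]
Reading off the last column: x = 6, y = -3, z = -3.

(6, -3, -3)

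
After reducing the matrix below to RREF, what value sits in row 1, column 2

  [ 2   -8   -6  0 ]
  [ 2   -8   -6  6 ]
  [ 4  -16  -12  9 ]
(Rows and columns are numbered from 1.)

-4

ρ1 := 1/2·ρ1
ρ2 := ρ2 − 2·ρ1
ρ3 := ρ3 − 4·ρ1
ρ2 := 1/6·ρ2
ρ3 := ρ3 − 9·ρ2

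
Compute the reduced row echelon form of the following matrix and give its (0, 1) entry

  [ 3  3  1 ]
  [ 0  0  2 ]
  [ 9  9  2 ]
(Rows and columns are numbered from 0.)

R1 := 1/3·R1
  [ 1  1  1/3 ]
  [ 0  0    2 ]
  [ 9  9    2 ]
R3 := R3 − 9·R1
  [ 1  1  1/3 ]
  [ 0  0    2 ]
  [ 0  0   -1 ]
R2 := 1/2·R2
  [ 1  1  1/3 ]
  [ 0  0    1 ]
  [ 0  0   -1 ]
R3 := R3 + R2
  [ 1  1  1/3 ]
  [ 0  0    1 ]
  [ 0  0    0 ]
R1 := R1 − 1/3·R2
  [ 1  1  0 ]
  [ 0  0  1 ]
  [ 0  0  0 ]

1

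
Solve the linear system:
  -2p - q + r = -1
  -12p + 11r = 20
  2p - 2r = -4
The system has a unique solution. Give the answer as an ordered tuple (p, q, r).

Form the augmented matrix and row-reduce:
  [  -2  -1   1  |  -1 ]
  [ -12   0  11  |  20 ]
  [   2   0  -2  |  -4 ]
R1 ← -1/2·R1
  [   1  1/2  -1/2  |  1/2 ]
  [ -12    0    11  |   20 ]
  [   2    0    -2  |   -4 ]
R2 ← R2 + 12·R1
  [ 1  1/2  -1/2  |  1/2 ]
  [ 0    6     5  |   26 ]
  [ 2    0    -2  |   -4 ]
R3 ← R3 − 2·R1
  [ 1  1/2  -1/2  |  1/2 ]
  [ 0    6     5  |   26 ]
  [ 0   -1    -1  |   -5 ]
R2 ← 1/6·R2
  [ 1  1/2  -1/2  |   1/2 ]
  [ 0    1   5/6  |  13/3 ]
  [ 0   -1    -1  |    -5 ]
R3 ← R3 + R2
  [ 1  1/2  -1/2  |   1/2 ]
  [ 0    1   5/6  |  13/3 ]
  [ 0    0  -1/6  |  -2/3 ]
R3 ← -6·R3
  [ 1  1/2  -1/2  |   1/2 ]
  [ 0    1   5/6  |  13/3 ]
  [ 0    0     1  |     4 ]
R2 ← R2 − 5/6·R3
  [ 1  1/2  -1/2  |  1/2 ]
  [ 0    1     0  |    1 ]
  [ 0    0     1  |    4 ]
R1 ← R1 + 1/2·R3
  [ 1  1/2  0  |  5/2 ]
  [ 0    1  0  |    1 ]
  [ 0    0  1  |    4 ]
R1 ← R1 − 1/2·R2
  [ 1  0  0  |  2 ]
  [ 0  1  0  |  1 ]
  [ 0  0  1  |  4 ]
Reading off the last column: p = 2, q = 1, r = 4.

(2, 1, 4)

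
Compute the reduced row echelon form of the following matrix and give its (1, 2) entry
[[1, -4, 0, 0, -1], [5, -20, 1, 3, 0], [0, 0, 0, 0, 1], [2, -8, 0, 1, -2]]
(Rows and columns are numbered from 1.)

R2 := R2 − 5·R1
  [ 1  -4  0  0  -1 ]
  [ 0   0  1  3   5 ]
  [ 0   0  0  0   1 ]
  [ 2  -8  0  1  -2 ]
R4 := R4 − 2·R1
  [ 1  -4  0  0  -1 ]
  [ 0   0  1  3   5 ]
  [ 0   0  0  0   1 ]
  [ 0   0  0  1   0 ]
R3 <-> R4
  [ 1  -4  0  0  -1 ]
  [ 0   0  1  3   5 ]
  [ 0   0  0  1   0 ]
  [ 0   0  0  0   1 ]
R2 := R2 − 5·R4
  [ 1  -4  0  0  -1 ]
  [ 0   0  1  3   0 ]
  [ 0   0  0  1   0 ]
  [ 0   0  0  0   1 ]
R1 := R1 + R4
  [ 1  -4  0  0  0 ]
  [ 0   0  1  3  0 ]
  [ 0   0  0  1  0 ]
  [ 0   0  0  0  1 ]
R2 := R2 − 3·R3
  [ 1  -4  0  0  0 ]
  [ 0   0  1  0  0 ]
  [ 0   0  0  1  0 ]
  [ 0   0  0  0  1 ]

-4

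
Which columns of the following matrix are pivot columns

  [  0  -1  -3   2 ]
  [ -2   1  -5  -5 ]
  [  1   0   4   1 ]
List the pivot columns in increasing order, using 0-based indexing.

0, 1, 3

R1 <=> R2
  [ -2   1  -5  -5 ]
  [  0  -1  -3   2 ]
  [  1   0   4   1 ]
R1 → -1/2·R1
  [ 1  -1/2  5/2  5/2 ]
  [ 0    -1   -3    2 ]
  [ 1     0    4    1 ]
R3 → R3 − R1
  [ 1  -1/2  5/2   5/2 ]
  [ 0    -1   -3     2 ]
  [ 0   1/2  3/2  -3/2 ]
R2 → -1·R2
  [ 1  -1/2  5/2   5/2 ]
  [ 0     1    3    -2 ]
  [ 0   1/2  3/2  -3/2 ]
R3 → R3 − 1/2·R2
  [ 1  -1/2  5/2   5/2 ]
  [ 0     1    3    -2 ]
  [ 0     0    0  -1/2 ]
R3 → -2·R3
  [ 1  -1/2  5/2  5/2 ]
  [ 0     1    3   -2 ]
  [ 0     0    0    1 ]
R2 → R2 + 2·R3
  [ 1  -1/2  5/2  5/2 ]
  [ 0     1    3    0 ]
  [ 0     0    0    1 ]
R1 → R1 − 5/2·R3
  [ 1  -1/2  5/2  0 ]
  [ 0     1    3  0 ]
  [ 0     0    0  1 ]
R1 → R1 + 1/2·R2
  [ 1  0  4  0 ]
  [ 0  1  3  0 ]
  [ 0  0  0  1 ]
Pivot columns are the columns containing a leading 1.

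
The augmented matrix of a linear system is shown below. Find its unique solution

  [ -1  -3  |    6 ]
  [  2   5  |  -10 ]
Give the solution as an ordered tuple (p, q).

(0, -2)

R1 ← -1·R1
  [ 1  3  |   -6 ]
  [ 2  5  |  -10 ]
R2 ← R2 − 2·R1
  [ 1   3  |  -6 ]
  [ 0  -1  |   2 ]
R2 ← -1·R2
  [ 1  3  |  -6 ]
  [ 0  1  |  -2 ]
R1 ← R1 − 3·R2
  [ 1  0  |   0 ]
  [ 0  1  |  -2 ]
Reading off the last column: p = 0, q = -2.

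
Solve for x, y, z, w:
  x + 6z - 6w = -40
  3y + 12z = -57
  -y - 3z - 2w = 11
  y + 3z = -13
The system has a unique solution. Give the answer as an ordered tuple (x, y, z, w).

(2, 5, -6, 1)

Form the augmented matrix and row-reduce:
  [ 1   0   6  -6  |  -40 ]
  [ 0   3  12   0  |  -57 ]
  [ 0  -1  -3  -2  |   11 ]
  [ 0   1   3   0  |  -13 ]
r2 -> 1/3·r2
r3 -> r3 + r2
r4 -> r4 − r2
r4 -> r4 + r3
r4 -> -1/2·r4
r3 -> r3 + 2·r4
r1 -> r1 + 6·r4
r2 -> r2 − 4·r3
r1 -> r1 − 6·r3
Reading off the last column: x = 2, y = 5, z = -6, w = 1.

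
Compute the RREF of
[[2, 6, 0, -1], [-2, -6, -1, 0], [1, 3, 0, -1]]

r1 → 1/2·r1
  [  1   3   0  -1/2 ]
  [ -2  -6  -1     0 ]
  [  1   3   0    -1 ]
r2 → r2 + 2·r1
  [ 1  3   0  -1/2 ]
  [ 0  0  -1    -1 ]
  [ 1  3   0    -1 ]
r3 → r3 − r1
  [ 1  3   0  -1/2 ]
  [ 0  0  -1    -1 ]
  [ 0  0   0  -1/2 ]
r2 → -1·r2
  [ 1  3  0  -1/2 ]
  [ 0  0  1     1 ]
  [ 0  0  0  -1/2 ]
r3 → -2·r3
  [ 1  3  0  -1/2 ]
  [ 0  0  1     1 ]
  [ 0  0  0     1 ]
r2 → r2 − r3
  [ 1  3  0  -1/2 ]
  [ 0  0  1     0 ]
  [ 0  0  0     1 ]
r1 → r1 + 1/2·r3
  [ 1  3  0  0 ]
  [ 0  0  1  0 ]
  [ 0  0  0  1 ]

[[1, 3, 0, 0], [0, 0, 1, 0], [0, 0, 0, 1]]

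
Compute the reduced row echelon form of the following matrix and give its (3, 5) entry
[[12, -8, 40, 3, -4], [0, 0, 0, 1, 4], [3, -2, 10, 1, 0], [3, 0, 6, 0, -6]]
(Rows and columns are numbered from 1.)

ρ1 -> 1/12·ρ1
  [ 1  -2/3  10/3  1/4  -1/3 ]
  [ 0     0     0    1     4 ]
  [ 3    -2    10    1     0 ]
  [ 3     0     6    0    -6 ]
ρ3 -> ρ3 − 3·ρ1
  [ 1  -2/3  10/3  1/4  -1/3 ]
  [ 0     0     0    1     4 ]
  [ 0     0     0  1/4     1 ]
  [ 3     0     6    0    -6 ]
ρ4 -> ρ4 − 3·ρ1
  [ 1  -2/3  10/3   1/4  -1/3 ]
  [ 0     0     0     1     4 ]
  [ 0     0     0   1/4     1 ]
  [ 0     2    -4  -3/4    -5 ]
ρ2 <-> ρ4
  [ 1  -2/3  10/3   1/4  -1/3 ]
  [ 0     2    -4  -3/4    -5 ]
  [ 0     0     0   1/4     1 ]
  [ 0     0     0     1     4 ]
ρ2 -> 1/2·ρ2
  [ 1  -2/3  10/3   1/4  -1/3 ]
  [ 0     1    -2  -3/8  -5/2 ]
  [ 0     0     0   1/4     1 ]
  [ 0     0     0     1     4 ]
ρ3 -> 4·ρ3
  [ 1  -2/3  10/3   1/4  -1/3 ]
  [ 0     1    -2  -3/8  -5/2 ]
  [ 0     0     0     1     4 ]
  [ 0     0     0     1     4 ]
ρ4 -> ρ4 − ρ3
  [ 1  -2/3  10/3   1/4  -1/3 ]
  [ 0     1    -2  -3/8  -5/2 ]
  [ 0     0     0     1     4 ]
  [ 0     0     0     0     0 ]
ρ2 -> ρ2 + 3/8·ρ3
  [ 1  -2/3  10/3  1/4  -1/3 ]
  [ 0     1    -2    0    -1 ]
  [ 0     0     0    1     4 ]
  [ 0     0     0    0     0 ]
ρ1 -> ρ1 − 1/4·ρ3
  [ 1  -2/3  10/3  0  -4/3 ]
  [ 0     1    -2  0    -1 ]
  [ 0     0     0  1     4 ]
  [ 0     0     0  0     0 ]
ρ1 -> ρ1 + 2/3·ρ2
  [ 1  0   2  0  -2 ]
  [ 0  1  -2  0  -1 ]
  [ 0  0   0  1   4 ]
  [ 0  0   0  0   0 ]

4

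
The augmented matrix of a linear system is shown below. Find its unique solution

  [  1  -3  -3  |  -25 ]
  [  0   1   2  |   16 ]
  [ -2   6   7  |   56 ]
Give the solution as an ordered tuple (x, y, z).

(5, 4, 6)

Add 2 times R1 to R3.
Subtract 2 times R3 from R2.
Add 3 times R3 to R1.
Add 3 times R2 to R1.
Reading off the last column: x = 5, y = 4, z = 6.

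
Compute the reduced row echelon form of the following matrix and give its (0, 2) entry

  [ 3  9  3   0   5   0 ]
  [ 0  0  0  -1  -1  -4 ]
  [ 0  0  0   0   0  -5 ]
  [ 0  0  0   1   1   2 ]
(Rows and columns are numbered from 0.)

1

R1 := 1/3·R1
R2 := -1·R2
R4 := R4 − R2
R3 := -1/5·R3
R4 := R4 + 2·R3
R2 := R2 − 4·R3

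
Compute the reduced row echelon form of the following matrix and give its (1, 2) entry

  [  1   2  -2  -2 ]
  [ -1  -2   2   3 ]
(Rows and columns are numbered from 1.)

2

R2 → R2 + R1
  [ 1  2  -2  -2 ]
  [ 0  0   0   1 ]
R1 → R1 + 2·R2
  [ 1  2  -2  0 ]
  [ 0  0   0  1 ]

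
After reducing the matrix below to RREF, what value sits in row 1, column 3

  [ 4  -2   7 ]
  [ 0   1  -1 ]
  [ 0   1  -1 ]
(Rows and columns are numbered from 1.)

R1 := 1/4·R1
R3 := R3 − R2
R1 := R1 + 1/2·R2

5/4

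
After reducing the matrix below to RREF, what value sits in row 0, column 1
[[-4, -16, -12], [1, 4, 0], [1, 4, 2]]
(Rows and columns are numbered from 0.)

R1 ← -1/4·R1
  [ 1  4  3 ]
  [ 1  4  0 ]
  [ 1  4  2 ]
R2 ← R2 − R1
  [ 1  4   3 ]
  [ 0  0  -3 ]
  [ 1  4   2 ]
R3 ← R3 − R1
  [ 1  4   3 ]
  [ 0  0  -3 ]
  [ 0  0  -1 ]
R2 ← -1/3·R2
  [ 1  4   3 ]
  [ 0  0   1 ]
  [ 0  0  -1 ]
R3 ← R3 + R2
  [ 1  4  3 ]
  [ 0  0  1 ]
  [ 0  0  0 ]
R1 ← R1 − 3·R2
  [ 1  4  0 ]
  [ 0  0  1 ]
  [ 0  0  0 ]

4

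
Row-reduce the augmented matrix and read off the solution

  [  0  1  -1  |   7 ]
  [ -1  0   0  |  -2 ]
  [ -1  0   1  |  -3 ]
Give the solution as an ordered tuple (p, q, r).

ρ1 <-> ρ2
  [ -1  0   0  |  -2 ]
  [  0  1  -1  |   7 ]
  [ -1  0   1  |  -3 ]
ρ1 ← -1·ρ1
  [  1  0   0  |   2 ]
  [  0  1  -1  |   7 ]
  [ -1  0   1  |  -3 ]
ρ3 ← ρ3 + ρ1
  [ 1  0   0  |   2 ]
  [ 0  1  -1  |   7 ]
  [ 0  0   1  |  -1 ]
ρ2 ← ρ2 + ρ3
  [ 1  0  0  |   2 ]
  [ 0  1  0  |   6 ]
  [ 0  0  1  |  -1 ]
Reading off the last column: p = 2, q = 6, r = -1.

(2, 6, -1)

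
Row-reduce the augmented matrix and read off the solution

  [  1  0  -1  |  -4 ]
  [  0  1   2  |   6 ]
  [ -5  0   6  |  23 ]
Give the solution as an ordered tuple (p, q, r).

(-1, 0, 3)

Add 5 times R1 to R3.
  [ 1  0  -1  |  -4 ]
  [ 0  1   2  |   6 ]
  [ 0  0   1  |   3 ]
Subtract 2 times R3 from R2.
  [ 1  0  -1  |  -4 ]
  [ 0  1   0  |   0 ]
  [ 0  0   1  |   3 ]
Add R3 to R1.
  [ 1  0  0  |  -1 ]
  [ 0  1  0  |   0 ]
  [ 0  0  1  |   3 ]
Reading off the last column: p = -1, q = 0, r = 3.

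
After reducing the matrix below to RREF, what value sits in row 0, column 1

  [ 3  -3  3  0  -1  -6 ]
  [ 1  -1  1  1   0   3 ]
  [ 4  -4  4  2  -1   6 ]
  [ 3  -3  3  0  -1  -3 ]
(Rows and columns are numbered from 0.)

-1

R1 → 1/3·R1
R2 → R2 − R1
R3 → R3 − 4·R1
R4 → R4 − 3·R1
R3 → R3 − 2·R2
R3 → -3·R3
R4 → 1/3·R4
R3 → R3 + 12·R4
R2 → R2 − 5·R4
R1 → R1 + 2·R4
R2 → R2 − 1/3·R3
R1 → R1 + 1/3·R3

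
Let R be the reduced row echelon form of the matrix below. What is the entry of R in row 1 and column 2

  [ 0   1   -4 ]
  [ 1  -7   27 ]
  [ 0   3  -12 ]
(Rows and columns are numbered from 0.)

-4

R1 <=> R2
  [ 1  -7   27 ]
  [ 0   1   -4 ]
  [ 0   3  -12 ]
R3 -> R3 − 3·R2
  [ 1  -7  27 ]
  [ 0   1  -4 ]
  [ 0   0   0 ]
R1 -> R1 + 7·R2
  [ 1  0  -1 ]
  [ 0  1  -4 ]
  [ 0  0   0 ]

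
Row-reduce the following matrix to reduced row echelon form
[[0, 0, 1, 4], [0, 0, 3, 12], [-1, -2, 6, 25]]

[[1, 2, 0, -1], [0, 0, 1, 4], [0, 0, 0, 0]]

R1 <=> R3
  [ -1  -2  6  25 ]
  [  0   0  3  12 ]
  [  0   0  1   4 ]
R1 -> -1·R1
  [ 1  2  -6  -25 ]
  [ 0  0   3   12 ]
  [ 0  0   1    4 ]
R2 -> 1/3·R2
  [ 1  2  -6  -25 ]
  [ 0  0   1    4 ]
  [ 0  0   1    4 ]
R3 -> R3 − R2
  [ 1  2  -6  -25 ]
  [ 0  0   1    4 ]
  [ 0  0   0    0 ]
R1 -> R1 + 6·R2
  [ 1  2  0  -1 ]
  [ 0  0  1   4 ]
  [ 0  0  0   0 ]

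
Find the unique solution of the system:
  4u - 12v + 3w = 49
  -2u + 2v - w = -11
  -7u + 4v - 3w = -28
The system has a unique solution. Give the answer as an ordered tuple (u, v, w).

(1, -3, 3)

Form the augmented matrix and row-reduce:
  [  4  -12   3  |   49 ]
  [ -2    2  -1  |  -11 ]
  [ -7    4  -3  |  -28 ]
R1 := 1/4·R1
  [  1  -3  3/4  |  49/4 ]
  [ -2   2   -1  |   -11 ]
  [ -7   4   -3  |   -28 ]
R2 := R2 + 2·R1
  [  1  -3  3/4  |  49/4 ]
  [  0  -4  1/2  |  27/2 ]
  [ -7   4   -3  |   -28 ]
R3 := R3 + 7·R1
  [ 1   -3  3/4  |   49/4 ]
  [ 0   -4  1/2  |   27/2 ]
  [ 0  -17  9/4  |  231/4 ]
R2 := -1/4·R2
  [ 1   -3   3/4  |   49/4 ]
  [ 0    1  -1/8  |  -27/8 ]
  [ 0  -17   9/4  |  231/4 ]
R3 := R3 + 17·R2
  [ 1  -3   3/4  |   49/4 ]
  [ 0   1  -1/8  |  -27/8 ]
  [ 0   0   1/8  |    3/8 ]
R3 := 8·R3
  [ 1  -3   3/4  |   49/4 ]
  [ 0   1  -1/8  |  -27/8 ]
  [ 0   0     1  |      3 ]
R2 := R2 + 1/8·R3
  [ 1  -3  3/4  |  49/4 ]
  [ 0   1    0  |    -3 ]
  [ 0   0    1  |     3 ]
R1 := R1 − 3/4·R3
  [ 1  -3  0  |  10 ]
  [ 0   1  0  |  -3 ]
  [ 0   0  1  |   3 ]
R1 := R1 + 3·R2
  [ 1  0  0  |   1 ]
  [ 0  1  0  |  -3 ]
  [ 0  0  1  |   3 ]
Reading off the last column: u = 1, v = -3, w = 3.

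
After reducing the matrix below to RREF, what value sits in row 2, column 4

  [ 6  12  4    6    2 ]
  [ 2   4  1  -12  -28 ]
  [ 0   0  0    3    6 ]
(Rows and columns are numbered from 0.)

2

Multiply R1 by 1/6.
Subtract 2 times R1 from R2.
Multiply R2 by -3.
Multiply R3 by 1/3.
Subtract 42 times R3 from R2.
Subtract R3 from R1.
Subtract 2/3 times R2 from R1.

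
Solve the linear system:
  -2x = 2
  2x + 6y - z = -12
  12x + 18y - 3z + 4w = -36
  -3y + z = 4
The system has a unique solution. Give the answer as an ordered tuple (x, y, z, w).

(-1, -2, -2, 3/2)

Form the augmented matrix and row-reduce:
  [ -2   0   0  0  |    2 ]
  [  2   6  -1  0  |  -12 ]
  [ 12  18  -3  4  |  -36 ]
  [  0  -3   1  0  |    4 ]
Multiply r1 by -1/2.
  [  1   0   0  0  |   -1 ]
  [  2   6  -1  0  |  -12 ]
  [ 12  18  -3  4  |  -36 ]
  [  0  -3   1  0  |    4 ]
Subtract 2 times r1 from r2.
  [  1   0   0  0  |   -1 ]
  [  0   6  -1  0  |  -10 ]
  [ 12  18  -3  4  |  -36 ]
  [  0  -3   1  0  |    4 ]
Subtract 12 times r1 from r3.
  [ 1   0   0  0  |   -1 ]
  [ 0   6  -1  0  |  -10 ]
  [ 0  18  -3  4  |  -24 ]
  [ 0  -3   1  0  |    4 ]
Multiply r2 by 1/6.
  [ 1   0     0  0  |    -1 ]
  [ 0   1  -1/6  0  |  -5/3 ]
  [ 0  18    -3  4  |   -24 ]
  [ 0  -3     1  0  |     4 ]
Subtract 18 times r2 from r3.
  [ 1   0     0  0  |    -1 ]
  [ 0   1  -1/6  0  |  -5/3 ]
  [ 0   0     0  4  |     6 ]
  [ 0  -3     1  0  |     4 ]
Add 3 times r2 to r4.
  [ 1  0     0  0  |    -1 ]
  [ 0  1  -1/6  0  |  -5/3 ]
  [ 0  0     0  4  |     6 ]
  [ 0  0   1/2  0  |    -1 ]
Swap r3 and r4.
  [ 1  0     0  0  |    -1 ]
  [ 0  1  -1/6  0  |  -5/3 ]
  [ 0  0   1/2  0  |    -1 ]
  [ 0  0     0  4  |     6 ]
Multiply r3 by 2.
  [ 1  0     0  0  |    -1 ]
  [ 0  1  -1/6  0  |  -5/3 ]
  [ 0  0     1  0  |    -2 ]
  [ 0  0     0  4  |     6 ]
Multiply r4 by 1/4.
  [ 1  0     0  0  |    -1 ]
  [ 0  1  -1/6  0  |  -5/3 ]
  [ 0  0     1  0  |    -2 ]
  [ 0  0     0  1  |   3/2 ]
Add 1/6 times r3 to r2.
  [ 1  0  0  0  |   -1 ]
  [ 0  1  0  0  |   -2 ]
  [ 0  0  1  0  |   -2 ]
  [ 0  0  0  1  |  3/2 ]
Reading off the last column: x = -1, y = -2, z = -2, w = 3/2.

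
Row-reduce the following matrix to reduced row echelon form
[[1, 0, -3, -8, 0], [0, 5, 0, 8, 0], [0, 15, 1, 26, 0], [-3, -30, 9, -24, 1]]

[[1, 0, 0, -2, 0], [0, 1, 0, 8/5, 0], [0, 0, 1, 2, 0], [0, 0, 0, 0, 1]]

Add 3 times ρ1 to ρ4.
  [ 1    0  -3   -8  0 ]
  [ 0    5   0    8  0 ]
  [ 0   15   1   26  0 ]
  [ 0  -30   0  -48  1 ]
Multiply ρ2 by 1/5.
  [ 1    0  -3   -8  0 ]
  [ 0    1   0  8/5  0 ]
  [ 0   15   1   26  0 ]
  [ 0  -30   0  -48  1 ]
Subtract 15 times ρ2 from ρ3.
  [ 1    0  -3   -8  0 ]
  [ 0    1   0  8/5  0 ]
  [ 0    0   1    2  0 ]
  [ 0  -30   0  -48  1 ]
Add 30 times ρ2 to ρ4.
  [ 1  0  -3   -8  0 ]
  [ 0  1   0  8/5  0 ]
  [ 0  0   1    2  0 ]
  [ 0  0   0    0  1 ]
Add 3 times ρ3 to ρ1.
  [ 1  0  0   -2  0 ]
  [ 0  1  0  8/5  0 ]
  [ 0  0  1    2  0 ]
  [ 0  0  0    0  1 ]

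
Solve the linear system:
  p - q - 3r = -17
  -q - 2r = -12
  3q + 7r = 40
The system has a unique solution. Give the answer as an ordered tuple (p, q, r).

(-1, 4, 4)

Form the augmented matrix and row-reduce:
  [ 1  -1  -3  |  -17 ]
  [ 0  -1  -2  |  -12 ]
  [ 0   3   7  |   40 ]
R2 := -1·R2
R3 := R3 − 3·R2
R2 := R2 − 2·R3
R1 := R1 + 3·R3
R1 := R1 + R2
Reading off the last column: p = -1, q = 4, r = 4.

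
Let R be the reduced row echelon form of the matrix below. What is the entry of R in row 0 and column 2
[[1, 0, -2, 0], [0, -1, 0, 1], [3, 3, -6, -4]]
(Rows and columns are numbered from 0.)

-2

R3 -> R3 − 3·R1
  [ 1   0  -2   0 ]
  [ 0  -1   0   1 ]
  [ 0   3   0  -4 ]
R2 -> -1·R2
  [ 1  0  -2   0 ]
  [ 0  1   0  -1 ]
  [ 0  3   0  -4 ]
R3 -> R3 − 3·R2
  [ 1  0  -2   0 ]
  [ 0  1   0  -1 ]
  [ 0  0   0  -1 ]
R3 -> -1·R3
  [ 1  0  -2   0 ]
  [ 0  1   0  -1 ]
  [ 0  0   0   1 ]
R2 -> R2 + R3
  [ 1  0  -2  0 ]
  [ 0  1   0  0 ]
  [ 0  0   0  1 ]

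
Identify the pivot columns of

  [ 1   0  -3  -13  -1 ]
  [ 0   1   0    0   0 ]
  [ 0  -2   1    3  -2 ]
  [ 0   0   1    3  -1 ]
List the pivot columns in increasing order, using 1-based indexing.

R3 := R3 + 2·R2
R4 := R4 − R3
R3 := R3 + 2·R4
R1 := R1 + R4
R1 := R1 + 3·R3
Pivot columns are the columns containing a leading 1.

1, 2, 3, 5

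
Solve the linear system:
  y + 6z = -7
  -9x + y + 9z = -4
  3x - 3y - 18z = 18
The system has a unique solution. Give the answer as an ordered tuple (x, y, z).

(-1, 5, -2)

Form the augmented matrix and row-reduce:
  [  0   1    6  |  -7 ]
  [ -9   1    9  |  -4 ]
  [  3  -3  -18  |  18 ]
r1 <=> r2
  [ -9   1    9  |  -4 ]
  [  0   1    6  |  -7 ]
  [  3  -3  -18  |  18 ]
r1 -> -1/9·r1
  [ 1  -1/9   -1  |  4/9 ]
  [ 0     1    6  |   -7 ]
  [ 3    -3  -18  |   18 ]
r3 -> r3 − 3·r1
  [ 1  -1/9   -1  |   4/9 ]
  [ 0     1    6  |    -7 ]
  [ 0  -8/3  -15  |  50/3 ]
r3 -> r3 + 8/3·r2
  [ 1  -1/9  -1  |  4/9 ]
  [ 0     1   6  |   -7 ]
  [ 0     0   1  |   -2 ]
r2 -> r2 − 6·r3
  [ 1  -1/9  -1  |  4/9 ]
  [ 0     1   0  |    5 ]
  [ 0     0   1  |   -2 ]
r1 -> r1 + r3
  [ 1  -1/9  0  |  -14/9 ]
  [ 0     1  0  |      5 ]
  [ 0     0  1  |     -2 ]
r1 -> r1 + 1/9·r2
  [ 1  0  0  |  -1 ]
  [ 0  1  0  |   5 ]
  [ 0  0  1  |  -2 ]
Reading off the last column: x = -1, y = 5, z = -2.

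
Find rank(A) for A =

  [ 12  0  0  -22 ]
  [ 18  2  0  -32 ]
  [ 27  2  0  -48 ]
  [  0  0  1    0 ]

Multiply ρ1 by 1/12.
  [  1  0  0  -11/6 ]
  [ 18  2  0    -32 ]
  [ 27  2  0    -48 ]
  [  0  0  1      0 ]
Subtract 18 times ρ1 from ρ2.
  [  1  0  0  -11/6 ]
  [  0  2  0      1 ]
  [ 27  2  0    -48 ]
  [  0  0  1      0 ]
Subtract 27 times ρ1 from ρ3.
  [ 1  0  0  -11/6 ]
  [ 0  2  0      1 ]
  [ 0  2  0    3/2 ]
  [ 0  0  1      0 ]
Multiply ρ2 by 1/2.
  [ 1  0  0  -11/6 ]
  [ 0  1  0    1/2 ]
  [ 0  2  0    3/2 ]
  [ 0  0  1      0 ]
Subtract 2 times ρ2 from ρ3.
  [ 1  0  0  -11/6 ]
  [ 0  1  0    1/2 ]
  [ 0  0  0    1/2 ]
  [ 0  0  1      0 ]
Swap ρ3 and ρ4.
  [ 1  0  0  -11/6 ]
  [ 0  1  0    1/2 ]
  [ 0  0  1      0 ]
  [ 0  0  0    1/2 ]
Multiply ρ4 by 2.
  [ 1  0  0  -11/6 ]
  [ 0  1  0    1/2 ]
  [ 0  0  1      0 ]
  [ 0  0  0      1 ]
Subtract 1/2 times ρ4 from ρ2.
  [ 1  0  0  -11/6 ]
  [ 0  1  0      0 ]
  [ 0  0  1      0 ]
  [ 0  0  0      1 ]
Add 11/6 times ρ4 to ρ1.
  [ 1  0  0  0 ]
  [ 0  1  0  0 ]
  [ 0  0  1  0 ]
  [ 0  0  0  1 ]
The reduced form has 4 nonzero rows.

rank = 4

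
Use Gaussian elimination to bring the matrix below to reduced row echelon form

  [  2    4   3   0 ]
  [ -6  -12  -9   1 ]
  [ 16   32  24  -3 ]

[[1, 2, 3/2, 0], [0, 0, 0, 1], [0, 0, 0, 0]]

Multiply r1 by 1/2.
  [  1    2  3/2   0 ]
  [ -6  -12   -9   1 ]
  [ 16   32   24  -3 ]
Add 6 times r1 to r2.
  [  1   2  3/2   0 ]
  [  0   0    0   1 ]
  [ 16  32   24  -3 ]
Subtract 16 times r1 from r3.
  [ 1  2  3/2   0 ]
  [ 0  0    0   1 ]
  [ 0  0    0  -3 ]
Add 3 times r2 to r3.
  [ 1  2  3/2  0 ]
  [ 0  0    0  1 ]
  [ 0  0    0  0 ]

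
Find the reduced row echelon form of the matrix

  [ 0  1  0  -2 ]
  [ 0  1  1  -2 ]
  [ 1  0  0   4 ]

r1 ↔ r3
  [ 1  0  0   4 ]
  [ 0  1  1  -2 ]
  [ 0  1  0  -2 ]
r3 -> r3 − r2
  [ 1  0   0   4 ]
  [ 0  1   1  -2 ]
  [ 0  0  -1   0 ]
r3 -> -1·r3
  [ 1  0  0   4 ]
  [ 0  1  1  -2 ]
  [ 0  0  1   0 ]
r2 -> r2 − r3
  [ 1  0  0   4 ]
  [ 0  1  0  -2 ]
  [ 0  0  1   0 ]

[[1, 0, 0, 4], [0, 1, 0, -2], [0, 0, 1, 0]]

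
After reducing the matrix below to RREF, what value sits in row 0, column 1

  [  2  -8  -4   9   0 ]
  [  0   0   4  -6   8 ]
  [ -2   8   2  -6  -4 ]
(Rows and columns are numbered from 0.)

-4

R1 → 1/2·R1
  [  1  -4  -2  9/2   0 ]
  [  0   0   4   -6   8 ]
  [ -2   8   2   -6  -4 ]
R3 → R3 + 2·R1
  [ 1  -4  -2  9/2   0 ]
  [ 0   0   4   -6   8 ]
  [ 0   0  -2    3  -4 ]
R2 → 1/4·R2
  [ 1  -4  -2   9/2   0 ]
  [ 0   0   1  -3/2   2 ]
  [ 0   0  -2     3  -4 ]
R3 → R3 + 2·R2
  [ 1  -4  -2   9/2  0 ]
  [ 0   0   1  -3/2  2 ]
  [ 0   0   0     0  0 ]
R1 → R1 + 2·R2
  [ 1  -4  0   3/2  4 ]
  [ 0   0  1  -3/2  2 ]
  [ 0   0  0     0  0 ]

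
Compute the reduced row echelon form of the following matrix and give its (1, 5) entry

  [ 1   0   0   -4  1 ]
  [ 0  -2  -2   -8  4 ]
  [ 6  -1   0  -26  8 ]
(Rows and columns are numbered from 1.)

R3 -> R3 − 6·R1
  [ 1   0   0  -4  1 ]
  [ 0  -2  -2  -8  4 ]
  [ 0  -1   0  -2  2 ]
R2 -> -1/2·R2
  [ 1   0  0  -4   1 ]
  [ 0   1  1   4  -2 ]
  [ 0  -1  0  -2   2 ]
R3 -> R3 + R2
  [ 1  0  0  -4   1 ]
  [ 0  1  1   4  -2 ]
  [ 0  0  1   2   0 ]
R2 -> R2 − R3
  [ 1  0  0  -4   1 ]
  [ 0  1  0   2  -2 ]
  [ 0  0  1   2   0 ]

1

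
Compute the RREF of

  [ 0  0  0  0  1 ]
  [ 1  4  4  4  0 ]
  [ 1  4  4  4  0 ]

r1 ↔ r2
  [ 1  4  4  4  0 ]
  [ 0  0  0  0  1 ]
  [ 1  4  4  4  0 ]
r3 -> r3 − r1
  [ 1  4  4  4  0 ]
  [ 0  0  0  0  1 ]
  [ 0  0  0  0  0 ]

[[1, 4, 4, 4, 0], [0, 0, 0, 0, 1], [0, 0, 0, 0, 0]]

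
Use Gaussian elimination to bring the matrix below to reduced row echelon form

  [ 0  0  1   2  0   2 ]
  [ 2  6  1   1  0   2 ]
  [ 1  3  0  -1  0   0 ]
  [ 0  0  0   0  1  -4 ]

R1 <-> R2
  [ 2  6  1   1  0   2 ]
  [ 0  0  1   2  0   2 ]
  [ 1  3  0  -1  0   0 ]
  [ 0  0  0   0  1  -4 ]
R1 := 1/2·R1
  [ 1  3  1/2  1/2  0   1 ]
  [ 0  0    1    2  0   2 ]
  [ 1  3    0   -1  0   0 ]
  [ 0  0    0    0  1  -4 ]
R3 := R3 − R1
  [ 1  3   1/2   1/2  0   1 ]
  [ 0  0     1     2  0   2 ]
  [ 0  0  -1/2  -3/2  0  -1 ]
  [ 0  0     0     0  1  -4 ]
R3 := R3 + 1/2·R2
  [ 1  3  1/2   1/2  0   1 ]
  [ 0  0    1     2  0   2 ]
  [ 0  0    0  -1/2  0   0 ]
  [ 0  0    0     0  1  -4 ]
R3 := -2·R3
  [ 1  3  1/2  1/2  0   1 ]
  [ 0  0    1    2  0   2 ]
  [ 0  0    0    1  0   0 ]
  [ 0  0    0    0  1  -4 ]
R2 := R2 − 2·R3
  [ 1  3  1/2  1/2  0   1 ]
  [ 0  0    1    0  0   2 ]
  [ 0  0    0    1  0   0 ]
  [ 0  0    0    0  1  -4 ]
R1 := R1 − 1/2·R3
  [ 1  3  1/2  0  0   1 ]
  [ 0  0    1  0  0   2 ]
  [ 0  0    0  1  0   0 ]
  [ 0  0    0  0  1  -4 ]
R1 := R1 − 1/2·R2
  [ 1  3  0  0  0   0 ]
  [ 0  0  1  0  0   2 ]
  [ 0  0  0  1  0   0 ]
  [ 0  0  0  0  1  -4 ]

[[1, 3, 0, 0, 0, 0], [0, 0, 1, 0, 0, 2], [0, 0, 0, 1, 0, 0], [0, 0, 0, 0, 1, -4]]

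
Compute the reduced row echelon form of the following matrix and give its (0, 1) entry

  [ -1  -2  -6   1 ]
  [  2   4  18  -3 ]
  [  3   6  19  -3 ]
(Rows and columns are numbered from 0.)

ρ1 ← -1·ρ1
  [ 1  2   6  -1 ]
  [ 2  4  18  -3 ]
  [ 3  6  19  -3 ]
ρ2 ← ρ2 − 2·ρ1
  [ 1  2   6  -1 ]
  [ 0  0   6  -1 ]
  [ 3  6  19  -3 ]
ρ3 ← ρ3 − 3·ρ1
  [ 1  2  6  -1 ]
  [ 0  0  6  -1 ]
  [ 0  0  1   0 ]
ρ2 ← 1/6·ρ2
  [ 1  2  6    -1 ]
  [ 0  0  1  -1/6 ]
  [ 0  0  1     0 ]
ρ3 ← ρ3 − ρ2
  [ 1  2  6    -1 ]
  [ 0  0  1  -1/6 ]
  [ 0  0  0   1/6 ]
ρ3 ← 6·ρ3
  [ 1  2  6    -1 ]
  [ 0  0  1  -1/6 ]
  [ 0  0  0     1 ]
ρ2 ← ρ2 + 1/6·ρ3
  [ 1  2  6  -1 ]
  [ 0  0  1   0 ]
  [ 0  0  0   1 ]
ρ1 ← ρ1 + ρ3
  [ 1  2  6  0 ]
  [ 0  0  1  0 ]
  [ 0  0  0  1 ]
ρ1 ← ρ1 − 6·ρ2
  [ 1  2  0  0 ]
  [ 0  0  1  0 ]
  [ 0  0  0  1 ]

2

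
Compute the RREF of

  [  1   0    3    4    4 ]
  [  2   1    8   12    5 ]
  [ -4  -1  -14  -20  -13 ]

[[1, 0, 3, 4, 4], [0, 1, 2, 4, -3], [0, 0, 0, 0, 0]]

Subtract 2 times R1 from R2.
  [  1   0    3    4    4 ]
  [  0   1    2    4   -3 ]
  [ -4  -1  -14  -20  -13 ]
Add 4 times R1 to R3.
  [ 1   0   3   4   4 ]
  [ 0   1   2   4  -3 ]
  [ 0  -1  -2  -4   3 ]
Add R2 to R3.
  [ 1  0  3  4   4 ]
  [ 0  1  2  4  -3 ]
  [ 0  0  0  0   0 ]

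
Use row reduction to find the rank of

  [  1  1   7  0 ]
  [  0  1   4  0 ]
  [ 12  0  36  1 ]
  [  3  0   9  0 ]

ρ3 ← ρ3 − 12·ρ1
  [ 1    1    7  0 ]
  [ 0    1    4  0 ]
  [ 0  -12  -48  1 ]
  [ 3    0    9  0 ]
ρ4 ← ρ4 − 3·ρ1
  [ 1    1    7  0 ]
  [ 0    1    4  0 ]
  [ 0  -12  -48  1 ]
  [ 0   -3  -12  0 ]
ρ3 ← ρ3 + 12·ρ2
  [ 1   1    7  0 ]
  [ 0   1    4  0 ]
  [ 0   0    0  1 ]
  [ 0  -3  -12  0 ]
ρ4 ← ρ4 + 3·ρ2
  [ 1  1  7  0 ]
  [ 0  1  4  0 ]
  [ 0  0  0  1 ]
  [ 0  0  0  0 ]
ρ1 ← ρ1 − ρ2
  [ 1  0  3  0 ]
  [ 0  1  4  0 ]
  [ 0  0  0  1 ]
  [ 0  0  0  0 ]
The reduced form has 3 nonzero rows.

rank = 3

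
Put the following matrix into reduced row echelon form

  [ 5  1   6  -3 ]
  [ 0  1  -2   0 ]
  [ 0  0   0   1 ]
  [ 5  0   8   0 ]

[[1, 0, 8/5, 0], [0, 1, -2, 0], [0, 0, 0, 1], [0, 0, 0, 0]]

R1 ← 1/5·R1
R4 ← R4 − 5·R1
R4 ← R4 + R2
R4 ← R4 − 3·R3
R1 ← R1 + 3/5·R3
R1 ← R1 − 1/5·R2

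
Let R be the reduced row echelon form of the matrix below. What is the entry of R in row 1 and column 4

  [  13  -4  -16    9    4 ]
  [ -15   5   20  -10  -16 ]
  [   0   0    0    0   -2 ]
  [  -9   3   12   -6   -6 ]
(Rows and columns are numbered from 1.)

1

R1 → 1/13·R1
  [   1  -4/13  -16/13  9/13  4/13 ]
  [ -15      5      20   -10   -16 ]
  [   0      0       0     0    -2 ]
  [  -9      3      12    -6    -6 ]
R2 → R2 + 15·R1
  [  1  -4/13  -16/13  9/13     4/13 ]
  [  0   5/13   20/13  5/13  -148/13 ]
  [  0      0       0     0       -2 ]
  [ -9      3      12    -6       -6 ]
R4 → R4 + 9·R1
  [ 1  -4/13  -16/13  9/13     4/13 ]
  [ 0   5/13   20/13  5/13  -148/13 ]
  [ 0      0       0     0       -2 ]
  [ 0   3/13   12/13  3/13   -42/13 ]
R2 → 13/5·R2
  [ 1  -4/13  -16/13  9/13    4/13 ]
  [ 0      1       4     1  -148/5 ]
  [ 0      0       0     0      -2 ]
  [ 0   3/13   12/13  3/13  -42/13 ]
R4 → R4 − 3/13·R2
  [ 1  -4/13  -16/13  9/13    4/13 ]
  [ 0      1       4     1  -148/5 ]
  [ 0      0       0     0      -2 ]
  [ 0      0       0     0    18/5 ]
R3 → -1/2·R3
  [ 1  -4/13  -16/13  9/13    4/13 ]
  [ 0      1       4     1  -148/5 ]
  [ 0      0       0     0       1 ]
  [ 0      0       0     0    18/5 ]
R4 → R4 − 18/5·R3
  [ 1  -4/13  -16/13  9/13    4/13 ]
  [ 0      1       4     1  -148/5 ]
  [ 0      0       0     0       1 ]
  [ 0      0       0     0       0 ]
R2 → R2 + 148/5·R3
  [ 1  -4/13  -16/13  9/13  4/13 ]
  [ 0      1       4     1     0 ]
  [ 0      0       0     0     1 ]
  [ 0      0       0     0     0 ]
R1 → R1 − 4/13·R3
  [ 1  -4/13  -16/13  9/13  0 ]
  [ 0      1       4     1  0 ]
  [ 0      0       0     0  1 ]
  [ 0      0       0     0  0 ]
R1 → R1 + 4/13·R2
  [ 1  0  0  1  0 ]
  [ 0  1  4  1  0 ]
  [ 0  0  0  0  1 ]
  [ 0  0  0  0  0 ]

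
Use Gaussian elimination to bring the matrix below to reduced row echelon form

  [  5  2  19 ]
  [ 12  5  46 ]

[[1, 0, 3], [0, 1, 2]]

Multiply ρ1 by 1/5.
  [  1  2/5  19/5 ]
  [ 12    5    46 ]
Subtract 12 times ρ1 from ρ2.
  [ 1  2/5  19/5 ]
  [ 0  1/5   2/5 ]
Multiply ρ2 by 5.
  [ 1  2/5  19/5 ]
  [ 0    1     2 ]
Subtract 2/5 times ρ2 from ρ1.
  [ 1  0  3 ]
  [ 0  1  2 ]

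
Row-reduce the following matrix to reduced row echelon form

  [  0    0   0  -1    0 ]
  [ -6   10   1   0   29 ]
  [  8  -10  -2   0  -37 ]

Swap ρ1 and ρ2.
Multiply ρ1 by -1/6.
Subtract 8 times ρ1 from ρ3.
Swap ρ2 and ρ3.
Multiply ρ2 by 3/10.
Multiply ρ3 by -1.
Add 5/3 times ρ2 to ρ1.

[[1, 0, -1/2, 0, -4], [0, 1, -1/5, 0, 1/2], [0, 0, 0, 1, 0]]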